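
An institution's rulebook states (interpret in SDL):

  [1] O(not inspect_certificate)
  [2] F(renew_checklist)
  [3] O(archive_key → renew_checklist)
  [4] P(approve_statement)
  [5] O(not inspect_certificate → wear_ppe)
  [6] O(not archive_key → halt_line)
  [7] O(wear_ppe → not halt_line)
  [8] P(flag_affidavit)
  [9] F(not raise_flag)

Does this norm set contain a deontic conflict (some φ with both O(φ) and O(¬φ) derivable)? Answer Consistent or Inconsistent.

Premise 1 gives O(not inspect_certificate).
Premise 5 is O(not inspect_certificate → wear_ppe); since O(not inspect_certificate), deontic closure gives O(wear_ppe).
With premise 7, O(wear_ppe → not halt_line), the K-axiom yields O(not halt_line).
The contrapositive of premise 6 (O(not archive_key → halt_line)) is O(not halt_line → archive_key), and O(not halt_line) is already established, so O(archive_key).
From O(archive_key) and premise 3, O(archive_key → renew_checklist), we obtain O(renew_checklist).
But premise 2, F(renew_checklist), means O(not renew_checklist).
We now have both O(renew_checklist) and O(not renew_checklist) — renew_checklist is simultaneously obligatory and forbidden, violating the D-axiom.

Inconsistent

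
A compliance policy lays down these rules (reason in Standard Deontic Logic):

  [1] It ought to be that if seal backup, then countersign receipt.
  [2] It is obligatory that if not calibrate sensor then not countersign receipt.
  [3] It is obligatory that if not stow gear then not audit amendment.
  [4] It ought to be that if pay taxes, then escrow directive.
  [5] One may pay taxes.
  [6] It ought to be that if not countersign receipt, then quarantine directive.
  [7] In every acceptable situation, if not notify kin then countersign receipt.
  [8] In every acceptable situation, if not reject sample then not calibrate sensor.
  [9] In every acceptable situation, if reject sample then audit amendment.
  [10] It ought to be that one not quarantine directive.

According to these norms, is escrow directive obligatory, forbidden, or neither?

Neither

Premise 4 is O(pay_taxes → escrow_directive), but O(pay_taxes) is not derivable from the premises (the permission P(pay_taxes) asserts only ¬O(¬pay_taxes), not O(pay_taxes)), so it does not yield O(escrow_directive).
No premise or chain of K-axiom applications forces O(escrow_directive), and none forces O(¬escrow_directive). So escrow_directive is neither obligatory nor forbidden under these norms.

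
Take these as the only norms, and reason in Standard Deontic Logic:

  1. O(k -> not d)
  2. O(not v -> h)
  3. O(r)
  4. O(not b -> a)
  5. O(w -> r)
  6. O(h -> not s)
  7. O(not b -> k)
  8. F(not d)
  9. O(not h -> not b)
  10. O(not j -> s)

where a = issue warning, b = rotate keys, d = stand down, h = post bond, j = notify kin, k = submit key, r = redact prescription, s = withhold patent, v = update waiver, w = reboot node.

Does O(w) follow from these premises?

Premise 5 is O(w -> r); even if O(r) held, inferring O(w) would be affirming the consequent — invalid.
No other premise forces O(w). An ideal world satisfying every premise can still have w false, so O(w) is not derivable.

No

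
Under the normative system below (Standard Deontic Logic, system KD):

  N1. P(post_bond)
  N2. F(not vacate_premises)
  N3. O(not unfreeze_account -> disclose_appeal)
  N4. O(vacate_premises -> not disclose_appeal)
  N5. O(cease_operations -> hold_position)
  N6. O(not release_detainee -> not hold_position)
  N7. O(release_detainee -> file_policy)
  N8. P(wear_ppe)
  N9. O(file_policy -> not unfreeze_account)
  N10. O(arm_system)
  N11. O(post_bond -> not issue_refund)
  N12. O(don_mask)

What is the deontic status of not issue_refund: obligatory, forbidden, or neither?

Premise 11 is O(post_bond -> not issue_refund), but O(post_bond) is not derivable from the premises (the permission P(post_bond) asserts only not O(not post_bond), not O(post_bond)), so it does not yield O(not issue_refund).
No premise or chain of K-axiom applications forces O(not issue_refund), and none forces O(issue_refund). So not issue_refund is neither obligatory nor forbidden under these norms.

Neither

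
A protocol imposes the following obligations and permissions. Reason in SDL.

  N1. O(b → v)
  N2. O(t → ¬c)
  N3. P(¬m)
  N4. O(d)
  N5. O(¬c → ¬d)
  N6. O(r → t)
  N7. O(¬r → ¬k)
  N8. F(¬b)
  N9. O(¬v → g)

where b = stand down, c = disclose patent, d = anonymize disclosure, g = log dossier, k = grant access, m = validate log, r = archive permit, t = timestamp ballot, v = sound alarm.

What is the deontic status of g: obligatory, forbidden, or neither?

Neither

Premise 9 is O(¬v → g), but O(¬v) is not derivable from the premises, so it does not yield O(g).
No premise or chain of K-axiom applications forces O(g), and none forces O(¬g). So g is neither obligatory nor forbidden under these norms.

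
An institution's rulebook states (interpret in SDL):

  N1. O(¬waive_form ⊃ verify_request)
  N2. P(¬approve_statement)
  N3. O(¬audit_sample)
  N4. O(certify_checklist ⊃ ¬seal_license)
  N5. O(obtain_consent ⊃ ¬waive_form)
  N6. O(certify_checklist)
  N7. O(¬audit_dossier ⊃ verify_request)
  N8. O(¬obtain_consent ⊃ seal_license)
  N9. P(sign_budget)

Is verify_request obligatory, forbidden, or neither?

Obligatory

From premise 6 we have O(certify_checklist).
Premise 4 is O(certify_checklist ⊃ ¬seal_license); since O(certify_checklist), deontic closure gives O(¬seal_license).
Premise 8, O(¬obtain_consent ⊃ seal_license), contraposes to O(¬seal_license ⊃ obtain_consent); with O(¬seal_license) we get O(obtain_consent).
Applying K to premise 5 (O(obtain_consent ⊃ ¬waive_form)) and O(obtain_consent) yields O(¬waive_form).
With premise 1, O(¬waive_form ⊃ verify_request), the K-axiom yields O(verify_request).
Premises 2, 3, 7, 9 do not contribute to this derivation.
Hence verify_request is obligatory.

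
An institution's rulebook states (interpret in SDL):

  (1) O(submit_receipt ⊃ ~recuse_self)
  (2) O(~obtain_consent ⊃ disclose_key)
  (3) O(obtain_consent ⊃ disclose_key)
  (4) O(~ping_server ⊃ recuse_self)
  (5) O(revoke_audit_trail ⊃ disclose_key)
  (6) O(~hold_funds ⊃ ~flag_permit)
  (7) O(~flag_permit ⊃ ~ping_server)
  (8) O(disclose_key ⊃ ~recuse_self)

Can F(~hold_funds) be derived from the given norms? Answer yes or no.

By case analysis on ~obtain_consent: premise 2 gives O(~obtain_consent ⊃ disclose_key) and premise 3 gives O(obtain_consent ⊃ disclose_key), so O(disclose_key) either way.
With premise 8, O(disclose_key ⊃ ~recuse_self), the K-axiom yields O(~recuse_self).
The contrapositive of premise 4 (O(~ping_server ⊃ recuse_self)) is O(~recuse_self ⊃ ping_server), and O(~recuse_self) is already established, so O(ping_server).
Premise 7, O(~flag_permit ⊃ ~ping_server), contraposes to O(ping_server ⊃ flag_permit); with O(ping_server) we get O(flag_permit).
Premise 6, O(~hold_funds ⊃ ~flag_permit), contraposes to O(flag_permit ⊃ hold_funds); with O(flag_permit) we get O(hold_funds).
Premises 1, 5 do not contribute to this derivation.
So O(hold_funds) holds, i.e. F(~hold_funds). The claim follows.

Yes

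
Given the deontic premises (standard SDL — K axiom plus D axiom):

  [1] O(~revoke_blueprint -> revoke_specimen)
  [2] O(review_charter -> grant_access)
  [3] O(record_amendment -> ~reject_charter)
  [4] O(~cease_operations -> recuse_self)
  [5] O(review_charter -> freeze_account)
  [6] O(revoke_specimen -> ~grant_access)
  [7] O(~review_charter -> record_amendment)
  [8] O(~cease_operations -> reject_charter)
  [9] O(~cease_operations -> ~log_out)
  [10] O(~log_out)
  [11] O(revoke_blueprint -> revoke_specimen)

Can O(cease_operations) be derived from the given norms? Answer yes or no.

By case analysis on revoke_blueprint: premise 11 gives O(revoke_blueprint -> revoke_specimen) and premise 1 gives O(~revoke_blueprint -> revoke_specimen), so O(revoke_specimen) either way.
From O(revoke_specimen) and premise 6, O(revoke_specimen -> ~grant_access), we obtain O(~grant_access).
The contrapositive of premise 2 (O(review_charter -> grant_access)) is O(~grant_access -> ~review_charter), and O(~grant_access) is already established, so O(~review_charter).
From O(~review_charter) and premise 7, O(~review_charter -> record_amendment), we obtain O(record_amendment).
Applying K to premise 3 (O(record_amendment -> ~reject_charter)) and O(record_amendment) yields O(~reject_charter).
Premise 8 is O(~cease_operations -> reject_charter); contrapositively O(~reject_charter -> cease_operations). Since O(~reject_charter) holds, K gives O(cease_operations).
Premises 4, 5, 9, 10 do not contribute to this derivation.
So O(cease_operations) follows.

Yes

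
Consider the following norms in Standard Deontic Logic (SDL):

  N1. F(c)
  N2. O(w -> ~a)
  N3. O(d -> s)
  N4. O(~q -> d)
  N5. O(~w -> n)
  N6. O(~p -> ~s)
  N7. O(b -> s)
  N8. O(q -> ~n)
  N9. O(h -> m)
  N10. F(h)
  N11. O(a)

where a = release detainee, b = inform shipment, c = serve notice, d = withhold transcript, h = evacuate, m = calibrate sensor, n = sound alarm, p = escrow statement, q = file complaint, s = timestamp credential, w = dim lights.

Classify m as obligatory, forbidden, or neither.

Premise 9 is O(h -> m), but O(h) is not derivable from the premises, so it does not yield O(m).
No premise or chain of K-axiom applications forces O(m), and none forces O(~m). So m is neither obligatory nor forbidden under these norms.

Neither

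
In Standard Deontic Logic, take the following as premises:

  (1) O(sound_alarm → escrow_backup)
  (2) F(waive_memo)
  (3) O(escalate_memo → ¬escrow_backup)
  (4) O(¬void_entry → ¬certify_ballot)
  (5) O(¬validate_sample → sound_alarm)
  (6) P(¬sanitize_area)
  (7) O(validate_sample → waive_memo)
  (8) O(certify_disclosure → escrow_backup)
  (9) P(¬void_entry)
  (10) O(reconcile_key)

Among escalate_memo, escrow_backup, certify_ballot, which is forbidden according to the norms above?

escalate_memo

F(waive_memo) at premise 2 means O(¬waive_memo).
Premise 7 is O(validate_sample → waive_memo); contrapositively O(¬waive_memo → ¬validate_sample). Since O(¬waive_memo) holds, K gives O(¬validate_sample).
From O(¬validate_sample) and premise 5, O(¬validate_sample → sound_alarm), we obtain O(sound_alarm).
From O(sound_alarm) and premise 1, O(sound_alarm → escrow_backup), we obtain O(escrow_backup).
Premise 3, O(escalate_memo → ¬escrow_backup), contraposes to O(escrow_backup → ¬escalate_memo); with O(escrow_backup) we get O(¬escalate_memo).
So O(¬escalate_memo) holds, i.e. escalate_memo is forbidden. None of the other listed options is forbidden under the premises.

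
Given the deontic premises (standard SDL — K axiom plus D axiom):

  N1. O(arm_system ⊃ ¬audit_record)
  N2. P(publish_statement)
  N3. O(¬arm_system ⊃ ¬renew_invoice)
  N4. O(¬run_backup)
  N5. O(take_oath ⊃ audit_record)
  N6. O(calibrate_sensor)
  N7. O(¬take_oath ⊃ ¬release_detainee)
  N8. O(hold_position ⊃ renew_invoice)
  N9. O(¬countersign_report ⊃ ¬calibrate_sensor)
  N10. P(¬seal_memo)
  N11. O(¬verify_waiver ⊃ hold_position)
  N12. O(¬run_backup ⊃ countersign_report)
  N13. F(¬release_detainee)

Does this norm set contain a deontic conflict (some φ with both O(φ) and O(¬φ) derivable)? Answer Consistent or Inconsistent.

Premise 9 is O(¬countersign_report ⊃ ¬calibrate_sensor), but O(¬countersign_report) is not derivable from the premises, so it does not yield O(¬calibrate_sensor).
So O(¬calibrate_sensor) is not derivable, and the apparent clash with O(calibrate_sensor) does not arise.
A world satisfying every obligation exists (e.g. arm_system=false, audit_record=true, calibrate_sensor=true, countersign_report=true, hold_position=false, publish_statement=false, release_detainee=true, renew_invoice=false, run_backup=false, seal_memo=false, take_oath=true, verify_waiver=true); no atom is both obligatory and forbidden, so the set is consistent.

Consistent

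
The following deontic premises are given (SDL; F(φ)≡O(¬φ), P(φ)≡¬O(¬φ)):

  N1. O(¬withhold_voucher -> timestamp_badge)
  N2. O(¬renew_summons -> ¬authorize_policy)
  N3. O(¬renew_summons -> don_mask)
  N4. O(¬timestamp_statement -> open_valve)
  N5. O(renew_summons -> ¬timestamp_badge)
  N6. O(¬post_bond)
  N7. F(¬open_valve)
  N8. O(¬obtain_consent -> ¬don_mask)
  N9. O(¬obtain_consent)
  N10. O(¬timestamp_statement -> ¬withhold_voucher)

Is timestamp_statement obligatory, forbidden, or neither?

Obligatory

Premise 9 states O(¬obtain_consent) outright.
From O(¬obtain_consent) and premise 8, O(¬obtain_consent -> ¬don_mask), we obtain O(¬don_mask).
Premise 3 is O(¬renew_summons -> don_mask); contrapositively O(¬don_mask -> renew_summons). Since O(¬don_mask) holds, K gives O(renew_summons).
From O(renew_summons) and premise 5, O(renew_summons -> ¬timestamp_badge), we obtain O(¬timestamp_badge).
Premise 1 is O(¬withhold_voucher -> timestamp_badge); contrapositively O(¬timestamp_badge -> withhold_voucher). Since O(¬timestamp_badge) holds, K gives O(withhold_voucher).
The contrapositive of premise 10 (O(¬timestamp_statement -> ¬withhold_voucher)) is O(withhold_voucher -> timestamp_statement), and O(withhold_voucher) is already established, so O(timestamp_statement).
Premises 2, 4, 6, 7 do not contribute to this derivation.
Hence timestamp_statement is obligatory.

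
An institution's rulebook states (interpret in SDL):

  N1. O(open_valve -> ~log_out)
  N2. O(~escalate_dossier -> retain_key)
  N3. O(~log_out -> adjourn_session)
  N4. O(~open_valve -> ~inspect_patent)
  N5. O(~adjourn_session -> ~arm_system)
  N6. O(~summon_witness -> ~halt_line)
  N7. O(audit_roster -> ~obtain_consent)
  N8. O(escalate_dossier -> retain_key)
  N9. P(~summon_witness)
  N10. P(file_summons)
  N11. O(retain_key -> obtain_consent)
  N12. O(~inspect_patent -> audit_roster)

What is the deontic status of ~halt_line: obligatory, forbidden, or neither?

Neither

Premise 6 is O(~summon_witness -> ~halt_line), but O(~summon_witness) is not derivable from the premises (the permission P(~summon_witness) asserts only ~O(summon_witness), not O(~summon_witness)), so it does not yield O(~halt_line).
No premise or chain of K-axiom applications forces O(~halt_line), and none forces O(halt_line). So ~halt_line is neither obligatory nor forbidden under these norms.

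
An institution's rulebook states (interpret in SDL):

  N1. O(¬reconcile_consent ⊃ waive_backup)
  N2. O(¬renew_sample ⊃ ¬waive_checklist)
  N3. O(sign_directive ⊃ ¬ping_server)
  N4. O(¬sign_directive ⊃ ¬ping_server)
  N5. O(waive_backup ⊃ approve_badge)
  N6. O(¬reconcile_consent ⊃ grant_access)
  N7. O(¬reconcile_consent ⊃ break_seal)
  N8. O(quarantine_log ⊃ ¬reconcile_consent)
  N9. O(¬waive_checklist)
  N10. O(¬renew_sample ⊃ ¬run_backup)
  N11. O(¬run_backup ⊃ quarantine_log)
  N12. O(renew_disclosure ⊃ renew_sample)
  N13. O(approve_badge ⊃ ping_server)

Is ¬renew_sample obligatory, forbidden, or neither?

Premises 3 and 4 are O(sign_directive ⊃ ¬ping_server) and O(¬sign_directive ⊃ ¬ping_server); every ideal world satisfies sign_directive or ¬sign_directive, so in either case ¬ping_server holds — hence O(¬ping_server).
Premise 13, O(approve_badge ⊃ ping_server), contraposes to O(¬ping_server ⊃ ¬approve_badge); with O(¬ping_server) we get O(¬approve_badge).
Premise 5 is O(waive_backup ⊃ approve_badge); contrapositively O(¬approve_badge ⊃ ¬waive_backup). Since O(¬approve_badge) holds, K gives O(¬waive_backup).
Premise 1, O(¬reconcile_consent ⊃ waive_backup), contraposes to O(¬waive_backup ⊃ reconcile_consent); with O(¬waive_backup) we get O(reconcile_consent).
The contrapositive of premise 8 (O(quarantine_log ⊃ ¬reconcile_consent)) is O(reconcile_consent ⊃ ¬quarantine_log), and O(reconcile_consent) is already established, so O(¬quarantine_log).
Premise 11 is O(¬run_backup ⊃ quarantine_log); contrapositively O(¬quarantine_log ⊃ run_backup). Since O(¬quarantine_log) holds, K gives O(run_backup).
The contrapositive of premise 10 (O(¬renew_sample ⊃ ¬run_backup)) is O(run_backup ⊃ renew_sample), and O(run_backup) is already established, so O(renew_sample).
Premises 2, 6, 7, 9, 12 do not contribute to this derivation.
Thus O(renew_sample), which is F(¬renew_sample): ¬renew_sample is forbidden.

Forbidden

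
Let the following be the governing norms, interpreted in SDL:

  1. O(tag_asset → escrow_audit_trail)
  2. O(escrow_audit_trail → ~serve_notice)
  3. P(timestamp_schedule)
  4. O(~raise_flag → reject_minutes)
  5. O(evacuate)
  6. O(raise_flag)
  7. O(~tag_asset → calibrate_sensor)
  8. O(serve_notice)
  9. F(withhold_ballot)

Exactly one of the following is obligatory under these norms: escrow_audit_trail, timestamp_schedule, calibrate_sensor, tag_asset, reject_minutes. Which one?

calibrate_sensor

Premise 8 gives O(serve_notice).
Premise 2 is O(escrow_audit_trail → ~serve_notice); contrapositively O(serve_notice → ~escrow_audit_trail). Since O(serve_notice) holds, K gives O(~escrow_audit_trail).
Premise 1 is O(tag_asset → escrow_audit_trail); contrapositively O(~escrow_audit_trail → ~tag_asset). Since O(~escrow_audit_trail) holds, K gives O(~tag_asset).
Premise 7 is O(~tag_asset → calibrate_sensor); since O(~tag_asset), deontic closure gives O(calibrate_sensor).
So O(calibrate_sensor) holds — calibrate_sensor is obligatory. None of the other listed options is made obligatory by any chain of premises.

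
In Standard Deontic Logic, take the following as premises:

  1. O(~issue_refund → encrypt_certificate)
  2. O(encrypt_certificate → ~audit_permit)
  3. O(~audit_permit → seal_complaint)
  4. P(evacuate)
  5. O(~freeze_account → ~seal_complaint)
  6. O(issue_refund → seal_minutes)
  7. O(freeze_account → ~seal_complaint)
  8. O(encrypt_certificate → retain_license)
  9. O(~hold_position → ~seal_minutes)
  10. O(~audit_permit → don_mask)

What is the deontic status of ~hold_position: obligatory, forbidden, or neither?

Premises 7 and 5 are O(freeze_account → ~seal_complaint) and O(~freeze_account → ~seal_complaint); every ideal world satisfies freeze_account or ~freeze_account, so in either case ~seal_complaint holds — hence O(~seal_complaint).
The contrapositive of premise 3 (O(~audit_permit → seal_complaint)) is O(~seal_complaint → audit_permit), and O(~seal_complaint) is already established, so O(audit_permit).
Premise 2 is O(encrypt_certificate → ~audit_permit); contrapositively O(audit_permit → ~encrypt_certificate). Since O(audit_permit) holds, K gives O(~encrypt_certificate).
Premise 1 is O(~issue_refund → encrypt_certificate); contrapositively O(~encrypt_certificate → issue_refund). Since O(~encrypt_certificate) holds, K gives O(issue_refund).
From O(issue_refund) and premise 6, O(issue_refund → seal_minutes), we obtain O(seal_minutes).
Premise 9, O(~hold_position → ~seal_minutes), contraposes to O(seal_minutes → hold_position); with O(seal_minutes) we get O(hold_position).
Premises 4, 8, 10 do not contribute to this derivation.
Thus O(hold_position), which is F(~hold_position): ~hold_position is forbidden.

Forbidden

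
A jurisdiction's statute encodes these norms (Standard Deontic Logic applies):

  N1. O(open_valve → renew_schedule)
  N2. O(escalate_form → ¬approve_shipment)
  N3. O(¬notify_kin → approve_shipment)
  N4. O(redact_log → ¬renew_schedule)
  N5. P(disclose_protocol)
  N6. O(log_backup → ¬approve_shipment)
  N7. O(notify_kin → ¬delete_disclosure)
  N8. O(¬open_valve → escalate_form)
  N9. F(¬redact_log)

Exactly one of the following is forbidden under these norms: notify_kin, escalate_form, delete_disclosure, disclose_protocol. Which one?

Premise 9 is F(¬redact_log), i.e. O(redact_log).
From O(redact_log) and premise 4, O(redact_log → ¬renew_schedule), we obtain O(¬renew_schedule).
Premise 1, O(open_valve → renew_schedule), contraposes to O(¬renew_schedule → ¬open_valve); with O(¬renew_schedule) we get O(¬open_valve).
From O(¬open_valve) and premise 8, O(¬open_valve → escalate_form), we obtain O(escalate_form).
From O(escalate_form) and premise 2, O(escalate_form → ¬approve_shipment), we obtain O(¬approve_shipment).
Premise 3 is O(¬notify_kin → approve_shipment); contrapositively O(¬approve_shipment → notify_kin). Since O(¬approve_shipment) holds, K gives O(notify_kin).
Premise 7 is O(notify_kin → ¬delete_disclosure); since O(notify_kin), deontic closure gives O(¬delete_disclosure).
So O(¬delete_disclosure) holds, i.e. delete_disclosure is forbidden. None of the other listed options is forbidden under the premises.

delete_disclosure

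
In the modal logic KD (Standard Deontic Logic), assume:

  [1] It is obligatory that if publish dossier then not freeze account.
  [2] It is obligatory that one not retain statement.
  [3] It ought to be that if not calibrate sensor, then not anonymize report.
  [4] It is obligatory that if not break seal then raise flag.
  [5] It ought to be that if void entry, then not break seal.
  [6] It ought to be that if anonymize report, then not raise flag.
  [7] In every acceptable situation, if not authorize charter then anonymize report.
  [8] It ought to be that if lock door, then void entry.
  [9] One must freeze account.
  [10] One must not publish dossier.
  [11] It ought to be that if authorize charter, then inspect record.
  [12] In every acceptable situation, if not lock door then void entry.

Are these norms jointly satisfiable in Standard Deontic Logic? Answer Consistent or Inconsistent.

Premise 1 is O(publish_dossier → ¬freeze_account), but O(publish_dossier) is not derivable from the premises, so it does not yield O(¬freeze_account).
So O(¬freeze_account) is not derivable, and the apparent clash with O(freeze_account) does not arise.
A world satisfying every obligation exists (e.g. anonymize_report=false, authorize_charter=true, break_seal=false, calibrate_sensor=false, freeze_account=true, inspect_record=true, lock_door=false, publish_dossier=false, raise_flag=true, retain_statement=false, void_entry=true); no atom is both obligatory and forbidden, so the set is consistent.

Consistent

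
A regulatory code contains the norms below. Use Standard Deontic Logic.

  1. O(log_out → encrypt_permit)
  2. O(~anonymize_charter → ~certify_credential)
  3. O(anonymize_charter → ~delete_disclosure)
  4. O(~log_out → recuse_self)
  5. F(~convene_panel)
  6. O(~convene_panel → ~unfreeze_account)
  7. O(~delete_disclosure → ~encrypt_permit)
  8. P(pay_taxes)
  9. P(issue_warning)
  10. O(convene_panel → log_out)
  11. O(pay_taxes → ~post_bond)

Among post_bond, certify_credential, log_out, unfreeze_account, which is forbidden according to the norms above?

F(~convene_panel) at premise 5 means O(convene_panel).
Premise 10 is O(convene_panel → log_out); since O(convene_panel), deontic closure gives O(log_out).
Premise 1 is O(log_out → encrypt_permit); since O(log_out), deontic closure gives O(encrypt_permit).
Premise 7 is O(~delete_disclosure → ~encrypt_permit); contrapositively O(encrypt_permit → delete_disclosure). Since O(encrypt_permit) holds, K gives O(delete_disclosure).
The contrapositive of premise 3 (O(anonymize_charter → ~delete_disclosure)) is O(delete_disclosure → ~anonymize_charter), and O(delete_disclosure) is already established, so O(~anonymize_charter).
From O(~anonymize_charter) and premise 2, O(~anonymize_charter → ~certify_credential), we obtain O(~certify_credential).
So O(~certify_credential) holds, i.e. certify_credential is forbidden. None of the other listed options is forbidden under the premises.

certify_credential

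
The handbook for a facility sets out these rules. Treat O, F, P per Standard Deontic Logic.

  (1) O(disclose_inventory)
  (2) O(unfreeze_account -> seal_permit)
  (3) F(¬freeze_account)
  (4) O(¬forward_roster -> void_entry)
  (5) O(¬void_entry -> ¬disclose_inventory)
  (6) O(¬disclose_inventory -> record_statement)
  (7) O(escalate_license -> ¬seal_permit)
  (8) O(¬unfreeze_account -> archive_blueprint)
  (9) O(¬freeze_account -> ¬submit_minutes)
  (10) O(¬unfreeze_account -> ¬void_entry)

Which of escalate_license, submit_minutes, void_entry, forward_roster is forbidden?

Premise 1 gives O(disclose_inventory).
Premise 5, O(¬void_entry -> ¬disclose_inventory), contraposes to O(disclose_inventory -> void_entry); with O(disclose_inventory) we get O(void_entry).
The contrapositive of premise 10 (O(¬unfreeze_account -> ¬void_entry)) is O(void_entry -> unfreeze_account), and O(void_entry) is already established, so O(unfreeze_account).
Premise 2 is O(unfreeze_account -> seal_permit); since O(unfreeze_account), deontic closure gives O(seal_permit).
Premise 7, O(escalate_license -> ¬seal_permit), contraposes to O(seal_permit -> ¬escalate_license); with O(seal_permit) we get O(¬escalate_license).
So O(¬escalate_license) holds, i.e. escalate_license is forbidden. None of the other listed options is forbidden under the premises.

escalate_license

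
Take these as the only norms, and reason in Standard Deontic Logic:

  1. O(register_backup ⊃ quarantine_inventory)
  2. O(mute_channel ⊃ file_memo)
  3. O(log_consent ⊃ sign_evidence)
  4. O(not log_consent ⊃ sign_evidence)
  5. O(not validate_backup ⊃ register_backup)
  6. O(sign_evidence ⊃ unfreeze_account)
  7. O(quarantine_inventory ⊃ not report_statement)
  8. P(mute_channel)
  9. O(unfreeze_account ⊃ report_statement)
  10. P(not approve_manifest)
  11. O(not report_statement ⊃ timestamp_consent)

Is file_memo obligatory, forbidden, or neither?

Premise 2 is O(mute_channel ⊃ file_memo), but O(mute_channel) is not derivable from the premises (the permission P(mute_channel) asserts only not O(not mute_channel), not O(mute_channel)), so it does not yield O(file_memo).
No premise or chain of K-axiom applications forces O(file_memo), and none forces O(not file_memo). So file_memo is neither obligatory nor forbidden under these norms.

Neither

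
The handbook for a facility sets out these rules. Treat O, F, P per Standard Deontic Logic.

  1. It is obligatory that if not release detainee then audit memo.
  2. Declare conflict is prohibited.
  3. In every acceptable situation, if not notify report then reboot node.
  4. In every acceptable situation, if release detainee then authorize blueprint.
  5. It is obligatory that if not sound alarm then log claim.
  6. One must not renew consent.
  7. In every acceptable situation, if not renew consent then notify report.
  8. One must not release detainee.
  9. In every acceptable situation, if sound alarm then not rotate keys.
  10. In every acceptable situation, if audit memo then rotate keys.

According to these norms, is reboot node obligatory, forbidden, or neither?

Neither

Premise 3 is O(¬notify_report → reboot_node), but O(¬notify_report) is not derivable from the premises, so it does not yield O(reboot_node).
No premise or chain of K-axiom applications forces O(reboot_node), and none forces O(¬reboot_node). So reboot_node is neither obligatory nor forbidden under these norms.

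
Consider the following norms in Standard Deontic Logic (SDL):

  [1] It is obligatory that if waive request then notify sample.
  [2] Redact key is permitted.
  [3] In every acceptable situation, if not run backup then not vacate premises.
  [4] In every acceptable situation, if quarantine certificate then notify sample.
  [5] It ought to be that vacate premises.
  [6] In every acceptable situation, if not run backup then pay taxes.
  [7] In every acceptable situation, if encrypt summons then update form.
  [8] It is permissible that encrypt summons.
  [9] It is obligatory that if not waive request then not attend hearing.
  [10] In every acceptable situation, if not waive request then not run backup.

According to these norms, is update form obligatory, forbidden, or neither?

Premise 7 is O(encrypt_summons → update_form), but O(encrypt_summons) is not derivable from the premises (the permission P(encrypt_summons) asserts only ¬O(¬encrypt_summons), not O(encrypt_summons)), so it does not yield O(update_form).
No premise or chain of K-axiom applications forces O(update_form), and none forces O(¬update_form). So update_form is neither obligatory nor forbidden under these norms.

Neither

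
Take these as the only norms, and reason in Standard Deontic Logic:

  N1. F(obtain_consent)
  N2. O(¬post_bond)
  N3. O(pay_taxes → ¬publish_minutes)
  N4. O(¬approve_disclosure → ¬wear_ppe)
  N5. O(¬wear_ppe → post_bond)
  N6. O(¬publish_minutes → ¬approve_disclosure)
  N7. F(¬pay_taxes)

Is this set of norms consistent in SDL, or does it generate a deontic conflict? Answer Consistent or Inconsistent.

Premise 2 gives O(¬post_bond).
Premise 5 is O(¬wear_ppe → post_bond); contrapositively O(¬post_bond → wear_ppe). Since O(¬post_bond) holds, K gives O(wear_ppe).
Premise 4, O(¬approve_disclosure → ¬wear_ppe), contraposes to O(wear_ppe → approve_disclosure); with O(wear_ppe) we get O(approve_disclosure).
Premise 6 is O(¬publish_minutes → ¬approve_disclosure); contrapositively O(approve_disclosure → publish_minutes). Since O(approve_disclosure) holds, K gives O(publish_minutes).
The contrapositive of premise 3 (O(pay_taxes → ¬publish_minutes)) is O(publish_minutes → ¬pay_taxes), and O(publish_minutes) is already established, so O(¬pay_taxes).
However, F(¬pay_taxes) at premise 7 amounts to O(pay_taxes).
We now have both O(¬pay_taxes) and O(pay_taxes) — pay_taxes is simultaneously obligatory and forbidden, violating the D-axiom.

Inconsistent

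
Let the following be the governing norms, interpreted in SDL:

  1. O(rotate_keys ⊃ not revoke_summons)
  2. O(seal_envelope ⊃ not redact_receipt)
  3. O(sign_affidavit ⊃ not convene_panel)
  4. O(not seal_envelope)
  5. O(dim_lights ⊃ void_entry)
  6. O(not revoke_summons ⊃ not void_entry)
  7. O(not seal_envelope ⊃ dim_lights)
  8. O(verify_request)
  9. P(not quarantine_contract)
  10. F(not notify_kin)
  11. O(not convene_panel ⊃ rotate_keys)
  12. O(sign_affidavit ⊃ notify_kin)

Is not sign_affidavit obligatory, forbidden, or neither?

Obligatory

From premise 4 we have O(not seal_envelope).
From O(not seal_envelope) and premise 7, O(not seal_envelope ⊃ dim_lights), we obtain O(dim_lights).
From O(dim_lights) and premise 5, O(dim_lights ⊃ void_entry), we obtain O(void_entry).
The contrapositive of premise 6 (O(not revoke_summons ⊃ not void_entry)) is O(void_entry ⊃ revoke_summons), and O(void_entry) is already established, so O(revoke_summons).
Premise 1 is O(rotate_keys ⊃ not revoke_summons); contrapositively O(revoke_summons ⊃ not rotate_keys). Since O(revoke_summons) holds, K gives O(not rotate_keys).
Premise 11 is O(not convene_panel ⊃ rotate_keys); contrapositively O(not rotate_keys ⊃ convene_panel). Since O(not rotate_keys) holds, K gives O(convene_panel).
The contrapositive of premise 3 (O(sign_affidavit ⊃ not convene_panel)) is O(convene_panel ⊃ not sign_affidavit), and O(convene_panel) is already established, so O(not sign_affidavit).
Premises 2, 8, 9, 10, 12 do not contribute to this derivation.
Hence not sign_affidavit is obligatory.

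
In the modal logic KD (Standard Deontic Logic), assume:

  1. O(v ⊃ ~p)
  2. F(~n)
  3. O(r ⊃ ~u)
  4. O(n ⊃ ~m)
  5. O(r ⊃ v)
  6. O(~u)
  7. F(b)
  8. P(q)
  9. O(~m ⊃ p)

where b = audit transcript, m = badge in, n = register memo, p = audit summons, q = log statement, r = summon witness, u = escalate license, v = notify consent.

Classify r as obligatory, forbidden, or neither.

Forbidden

Premise 2, F(~n), is equivalent to O(n).
With premise 4, O(n ⊃ ~m), the K-axiom yields O(~m).
From O(~m) and premise 9, O(~m ⊃ p), we obtain O(p).
Premise 1 is O(v ⊃ ~p); contrapositively O(p ⊃ ~v). Since O(p) holds, K gives O(~v).
Premise 5 is O(r ⊃ v); contrapositively O(~v ⊃ ~r). Since O(~v) holds, K gives O(~r).
Premises 3, 6, 7, 8 do not contribute to this derivation.
Thus O(~r), which is F(r): r is forbidden.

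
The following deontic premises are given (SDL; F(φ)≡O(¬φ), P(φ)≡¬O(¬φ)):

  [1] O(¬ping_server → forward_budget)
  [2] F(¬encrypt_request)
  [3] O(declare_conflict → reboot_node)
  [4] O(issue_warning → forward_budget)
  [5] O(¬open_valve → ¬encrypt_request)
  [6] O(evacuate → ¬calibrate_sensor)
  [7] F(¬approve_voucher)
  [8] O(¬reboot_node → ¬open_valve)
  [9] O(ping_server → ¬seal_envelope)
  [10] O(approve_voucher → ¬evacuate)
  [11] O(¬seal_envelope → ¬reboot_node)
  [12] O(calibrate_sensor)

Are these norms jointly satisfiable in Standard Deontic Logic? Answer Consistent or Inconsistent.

Consistent

Premise 6 is O(evacuate → ¬calibrate_sensor), but O(evacuate) is not derivable from the premises, so it does not yield O(¬calibrate_sensor).
So O(¬calibrate_sensor) is not derivable, and the apparent clash with O(calibrate_sensor) does not arise.
A world satisfying every obligation exists (e.g. approve_voucher=true, calibrate_sensor=true, declare_conflict=false, encrypt_request=true, evacuate=false, forward_budget=true, issue_warning=false, open_valve=true, ping_server=false, reboot_node=true, seal_envelope=true); no atom is both obligatory and forbidden, so the set is consistent.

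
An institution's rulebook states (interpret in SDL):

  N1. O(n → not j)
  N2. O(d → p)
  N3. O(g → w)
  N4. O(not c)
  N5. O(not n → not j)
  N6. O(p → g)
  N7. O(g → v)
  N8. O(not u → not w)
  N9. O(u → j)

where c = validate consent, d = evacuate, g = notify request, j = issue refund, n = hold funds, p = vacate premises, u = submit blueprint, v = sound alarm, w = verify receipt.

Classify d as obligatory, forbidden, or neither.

By case analysis on not n: premise 5 gives O(not n → not j) and premise 1 gives O(n → not j), so O(not j) either way.
The contrapositive of premise 9 (O(u → j)) is O(not j → not u), and O(not j) is already established, so O(not u).
With premise 8, O(not u → not w), the K-axiom yields O(not w).
Premise 3 is O(g → w); contrapositively O(not w → not g). Since O(not w) holds, K gives O(not g).
Premise 6 is O(p → g); contrapositively O(not g → not p). Since O(not g) holds, K gives O(not p).
Premise 2 is O(d → p); contrapositively O(not p → not d). Since O(not p) holds, K gives O(not d).
Premises 4, 7 do not contribute to this derivation.
Thus O(not d), which is F(d): d is forbidden.

Forbidden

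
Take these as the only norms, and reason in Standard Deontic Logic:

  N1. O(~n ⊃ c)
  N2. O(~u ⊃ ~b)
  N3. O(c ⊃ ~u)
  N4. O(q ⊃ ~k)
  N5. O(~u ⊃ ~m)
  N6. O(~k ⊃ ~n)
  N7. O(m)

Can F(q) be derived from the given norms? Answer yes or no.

Yes

From premise 7 we have O(m).
Premise 5, O(~u ⊃ ~m), contraposes to O(m ⊃ u); with O(m) we get O(u).
The contrapositive of premise 3 (O(c ⊃ ~u)) is O(u ⊃ ~c), and O(u) is already established, so O(~c).
Premise 1 is O(~n ⊃ c); contrapositively O(~c ⊃ n). Since O(~c) holds, K gives O(n).
Premise 6, O(~k ⊃ ~n), contraposes to O(n ⊃ k); with O(n) we get O(k).
The contrapositive of premise 4 (O(q ⊃ ~k)) is O(k ⊃ ~q), and O(k) is already established, so O(~q).
Premise 2 does not contribute to this derivation.
So O(~q) holds, i.e. F(q). The claim follows.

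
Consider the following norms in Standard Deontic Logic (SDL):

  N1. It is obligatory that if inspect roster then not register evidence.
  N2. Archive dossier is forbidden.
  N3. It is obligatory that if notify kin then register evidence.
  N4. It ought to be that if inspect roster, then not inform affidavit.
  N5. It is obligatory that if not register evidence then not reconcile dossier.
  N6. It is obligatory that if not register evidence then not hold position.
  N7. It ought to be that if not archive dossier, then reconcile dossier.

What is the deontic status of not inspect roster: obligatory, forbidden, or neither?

F(archive_dossier) at premise 2 means O(¬archive_dossier).
Applying K to premise 7 (O(¬archive_dossier → reconcile_dossier)) and O(¬archive_dossier) yields O(reconcile_dossier).
The contrapositive of premise 5 (O(¬register_evidence → ¬reconcile_dossier)) is O(reconcile_dossier → register_evidence), and O(reconcile_dossier) is already established, so O(register_evidence).
Premise 1 is O(inspect_roster → ¬register_evidence); contrapositively O(register_evidence → ¬inspect_roster). Since O(register_evidence) holds, K gives O(¬inspect_roster).
Premises 3, 4, 6 do not contribute to this derivation.
Hence ¬inspect_roster is obligatory.

Obligatory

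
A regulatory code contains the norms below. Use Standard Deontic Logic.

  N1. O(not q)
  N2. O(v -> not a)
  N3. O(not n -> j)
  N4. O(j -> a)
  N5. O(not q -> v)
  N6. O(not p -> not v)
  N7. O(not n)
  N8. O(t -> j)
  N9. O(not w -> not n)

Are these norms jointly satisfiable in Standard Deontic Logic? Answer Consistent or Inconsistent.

Inconsistent

From premise 7 we have O(not n).
Applying K to premise 3 (O(not n -> j)) and O(not n) yields O(j).
Premise 4 is O(j -> a); since O(j), deontic closure gives O(a).
The contrapositive of premise 2 (O(v -> not a)) is O(a -> not v), and O(a) is already established, so O(not v).
The contrapositive of premise 5 (O(not q -> v)) is O(not v -> q), and O(not v) is already established, so O(q).
But premise 1 directly asserts O(not q).
We now have both O(q) and O(not q) — q is simultaneously obligatory and forbidden, violating the D-axiom.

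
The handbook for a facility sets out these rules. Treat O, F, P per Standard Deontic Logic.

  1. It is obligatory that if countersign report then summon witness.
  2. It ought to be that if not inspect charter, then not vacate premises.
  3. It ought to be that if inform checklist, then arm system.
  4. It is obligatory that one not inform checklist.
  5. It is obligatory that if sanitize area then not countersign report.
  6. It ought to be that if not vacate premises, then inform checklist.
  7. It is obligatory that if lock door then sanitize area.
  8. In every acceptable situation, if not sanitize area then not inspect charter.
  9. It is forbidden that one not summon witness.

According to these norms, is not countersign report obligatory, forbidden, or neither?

Obligatory

Premise 4 states O(¬inform_checklist) outright.
The contrapositive of premise 6 (O(¬vacate_premises → inform_checklist)) is O(¬inform_checklist → vacate_premises), and O(¬inform_checklist) is already established, so O(vacate_premises).
Premise 2, O(¬inspect_charter → ¬vacate_premises), contraposes to O(vacate_premises → inspect_charter); with O(vacate_premises) we get O(inspect_charter).
The contrapositive of premise 8 (O(¬sanitize_area → ¬inspect_charter)) is O(inspect_charter → sanitize_area), and O(inspect_charter) is already established, so O(sanitize_area).
Premise 5 is O(sanitize_area → ¬countersign_report); since O(sanitize_area), deontic closure gives O(¬countersign_report).
Premises 1, 3, 7, 9 do not contribute to this derivation.
Hence ¬countersign_report is obligatory.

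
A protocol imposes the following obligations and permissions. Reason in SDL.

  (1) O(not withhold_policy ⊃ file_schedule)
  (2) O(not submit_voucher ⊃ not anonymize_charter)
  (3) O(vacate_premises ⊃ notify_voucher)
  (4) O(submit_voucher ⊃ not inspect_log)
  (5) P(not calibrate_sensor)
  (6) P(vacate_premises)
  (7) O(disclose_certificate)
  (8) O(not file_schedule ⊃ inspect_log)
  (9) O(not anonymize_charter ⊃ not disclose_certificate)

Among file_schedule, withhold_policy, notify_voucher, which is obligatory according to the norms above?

file_schedule

Premise 7 states O(disclose_certificate) outright.
Premise 9 is O(not anonymize_charter ⊃ not disclose_certificate); contrapositively O(disclose_certificate ⊃ anonymize_charter). Since O(disclose_certificate) holds, K gives O(anonymize_charter).
Premise 2, O(not submit_voucher ⊃ not anonymize_charter), contraposes to O(anonymize_charter ⊃ submit_voucher); with O(anonymize_charter) we get O(submit_voucher).
With premise 4, O(submit_voucher ⊃ not inspect_log), the K-axiom yields O(not inspect_log).
Premise 8, O(not file_schedule ⊃ inspect_log), contraposes to O(not inspect_log ⊃ file_schedule); with O(not inspect_log) we get O(file_schedule).
So O(file_schedule) holds — file_schedule is obligatory. None of the other listed options is made obligatory by any chain of premises.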